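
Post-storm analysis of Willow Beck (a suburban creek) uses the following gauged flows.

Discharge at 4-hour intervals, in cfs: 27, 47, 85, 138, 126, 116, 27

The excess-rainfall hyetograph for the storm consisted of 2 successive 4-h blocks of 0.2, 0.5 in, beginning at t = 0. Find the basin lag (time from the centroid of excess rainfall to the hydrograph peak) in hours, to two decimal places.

Centroid of excess rainfall: t_c = Σ P_i·t̄_i / ΣP_i = 4.8571 h (block centres at 2, 6 h).
Hydrograph peak occurs at t = 12 h, so basin lag t_L = 12 − 4.8571 = 7.14 h.

t_L ≈ 7.14 h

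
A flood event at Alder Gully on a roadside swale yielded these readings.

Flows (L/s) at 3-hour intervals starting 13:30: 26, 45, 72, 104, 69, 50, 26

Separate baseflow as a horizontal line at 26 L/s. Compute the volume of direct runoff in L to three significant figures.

V ≈ 2.27 × 10^6 L

Direct-runoff ordinates (Q − Q_b): 0.0, 19.0, 46.0, 78.0, 43.0, 24.0, 0.0 L/s.
ΣQ_DR = 210.0 L/s.
With Δt = 3 h = 10800 s, V = ΣQ_DR · Δt = 210.0 × 10800 = 2.27 × 10^6 L.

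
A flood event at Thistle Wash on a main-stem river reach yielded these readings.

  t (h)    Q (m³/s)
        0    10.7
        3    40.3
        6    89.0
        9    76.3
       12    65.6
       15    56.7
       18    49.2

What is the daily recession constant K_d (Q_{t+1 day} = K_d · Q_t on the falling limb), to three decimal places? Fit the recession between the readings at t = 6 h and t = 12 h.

Between t = 6 h and t = 12 h the flow falls from 89.0 to 65.6 m³/s over 2×3 h = 6 h.
Per-interval ratio K = (65.6/89.0)^(1/2) = 0.8585; K_d = K^(24/3) = 0.295.

K_d ≈ 0.295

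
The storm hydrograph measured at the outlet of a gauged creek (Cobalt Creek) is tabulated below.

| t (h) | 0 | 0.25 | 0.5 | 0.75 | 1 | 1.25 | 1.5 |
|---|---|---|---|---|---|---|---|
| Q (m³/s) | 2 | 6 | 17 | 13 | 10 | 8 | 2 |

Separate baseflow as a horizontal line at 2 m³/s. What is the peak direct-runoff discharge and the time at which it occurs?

Subtracting baseflow gives direct-runoff ordinates: 0.0, 4.0, 15.0, 11.0, 8.0, 6.0, 0.0 m³/s.
The maximum is 15.0 m³/s, occurring at the reading for t = 0.5 h.

Q_p = 15.0 m³/s at t = 0.5 h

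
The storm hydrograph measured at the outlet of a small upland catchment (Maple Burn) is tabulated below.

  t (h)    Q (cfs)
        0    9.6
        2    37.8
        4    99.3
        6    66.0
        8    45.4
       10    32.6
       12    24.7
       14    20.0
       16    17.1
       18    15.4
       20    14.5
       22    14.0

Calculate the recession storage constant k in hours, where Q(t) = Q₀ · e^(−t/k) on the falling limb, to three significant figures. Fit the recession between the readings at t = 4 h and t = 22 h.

k ≈ 9.19 h

On the falling limb, Q drops from 99.3 to 14.0 cfs between t = 4 h and t = 22 h (Δt = 18 h).
k = −Δt / ln(Q₂/Q₁) = −18 / ln(14.0/99.3) = 9.19 h.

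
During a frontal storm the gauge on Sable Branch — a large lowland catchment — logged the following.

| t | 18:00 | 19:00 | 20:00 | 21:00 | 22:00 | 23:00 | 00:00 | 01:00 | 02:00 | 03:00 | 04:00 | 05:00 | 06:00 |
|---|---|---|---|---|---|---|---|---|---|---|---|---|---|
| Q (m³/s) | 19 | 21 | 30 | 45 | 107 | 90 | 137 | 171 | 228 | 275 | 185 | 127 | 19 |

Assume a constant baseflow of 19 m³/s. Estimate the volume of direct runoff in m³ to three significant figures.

V ≈ 4.35 × 10^6 m³

Direct-runoff ordinates (Q − Q_b): 0.0, 2.0, 11.0, 26.0, 88.0, 71.0, 118.0, 152.0, 209.0, 256.0, 166.0, 108.0, 0.0 m³/s.
ΣQ_DR = 1207 m³/s.
With Δt = 1 h = 3600 s, V = ΣQ_DR · Δt = 1207 × 3600 = 4.35 × 10^6 m³.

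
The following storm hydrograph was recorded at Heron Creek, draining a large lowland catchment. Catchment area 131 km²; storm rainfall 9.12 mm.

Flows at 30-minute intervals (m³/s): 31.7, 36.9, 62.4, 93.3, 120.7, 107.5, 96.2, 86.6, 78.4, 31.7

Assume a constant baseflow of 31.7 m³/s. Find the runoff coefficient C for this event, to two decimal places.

C ≈ 0.65

ΣQ_DR = 428.4 m³/s; V = ΣQ_DR·Δt = 7.711 × 10^5 m³.
Runoff depth d = V / A = 5.886 mm.
C = d / P = 5.886 / 9.12 = 0.65.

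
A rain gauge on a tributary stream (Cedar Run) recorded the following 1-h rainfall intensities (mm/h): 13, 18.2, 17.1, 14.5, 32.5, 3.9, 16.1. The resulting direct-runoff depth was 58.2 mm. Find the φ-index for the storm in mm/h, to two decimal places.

Only the 6 blocks with intensity above φ contribute runoff: 13, 18.2, 17.1, 14.5, 32.5, 16.1 mm/h.
Σ(I−φ)·Δt = d  ⇒  (13+18.2+17.1+14.5+32.5+16.1 − 6φ)·1 = 58.2
φ = (111.4 − 58.2/1) / 6 = 8.87 mm/h.

φ ≈ 8.87 mm/h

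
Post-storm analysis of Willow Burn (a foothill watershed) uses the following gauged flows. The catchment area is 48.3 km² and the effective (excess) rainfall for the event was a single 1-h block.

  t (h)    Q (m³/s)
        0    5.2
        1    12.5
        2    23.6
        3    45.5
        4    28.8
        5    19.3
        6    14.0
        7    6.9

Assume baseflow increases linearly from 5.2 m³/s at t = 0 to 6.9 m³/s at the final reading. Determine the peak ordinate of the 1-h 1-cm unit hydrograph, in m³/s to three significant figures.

Direct runoff: 0.00, 7.06, 17.91, 39.57, 22.63, 12.89, 7.34, 0.00 m³/s; ΣQ_DR = 107.4 m³/s, peak = 39.57 m³/s.
Runoff depth d = ΣQ_DR·Δt / A = 107.4 × 3600 / (48.3 km²) = 8.005 mm.
The 1-cm UH is the DRH scaled by (10 mm)/d, so U_p = 39.57 × 10/8.005 = 49.4 m³/s.

U_p ≈ 49.4 m³/s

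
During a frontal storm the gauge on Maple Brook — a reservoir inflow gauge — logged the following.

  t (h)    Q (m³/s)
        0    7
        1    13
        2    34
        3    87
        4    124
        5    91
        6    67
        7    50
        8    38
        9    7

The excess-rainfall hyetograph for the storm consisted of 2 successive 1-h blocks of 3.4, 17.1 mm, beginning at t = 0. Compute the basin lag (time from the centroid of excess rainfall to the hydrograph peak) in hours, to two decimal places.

Centroid of excess rainfall: t_c = Σ P_i·t̄_i / ΣP_i = 1.3341 h (block centres at 0.5, 1.5 h).
Hydrograph peak occurs at t = 4 h, so basin lag t_L = 4 − 1.3341 = 2.67 h.

t_L ≈ 2.67 h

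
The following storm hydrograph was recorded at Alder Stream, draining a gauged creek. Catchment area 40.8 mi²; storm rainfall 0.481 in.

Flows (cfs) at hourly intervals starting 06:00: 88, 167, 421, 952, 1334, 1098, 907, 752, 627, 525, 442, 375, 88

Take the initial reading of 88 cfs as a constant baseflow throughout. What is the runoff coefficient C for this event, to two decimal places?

ΣQ_DR = 6632 cfs; V = ΣQ_DR·Δt = 2.388 × 10^7 ft³.
Runoff depth d = V / A = 0.2519 in.
C = d / P = 0.2519 / 0.481 = 0.52.

C ≈ 0.52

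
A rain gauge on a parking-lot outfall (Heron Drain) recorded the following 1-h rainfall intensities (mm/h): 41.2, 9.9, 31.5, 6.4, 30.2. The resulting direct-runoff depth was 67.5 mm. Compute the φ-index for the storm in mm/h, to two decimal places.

Only the 3 blocks with intensity above φ contribute runoff: 41.2, 31.5, 30.2 mm/h.
Σ(I−φ)·Δt = d  ⇒  (41.2+31.5+30.2 − 3φ)·1 = 67.5
φ = (102.9 − 67.5/1) / 3 = 11.80 mm/h.

φ ≈ 11.80 mm/h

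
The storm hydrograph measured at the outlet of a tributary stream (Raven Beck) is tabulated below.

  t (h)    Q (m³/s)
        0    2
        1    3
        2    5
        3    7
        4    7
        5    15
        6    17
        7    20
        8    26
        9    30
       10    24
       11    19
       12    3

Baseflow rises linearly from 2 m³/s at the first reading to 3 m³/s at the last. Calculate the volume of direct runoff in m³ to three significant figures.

V ≈ 5.24 × 10^5 m³

Direct-runoff ordinates (Q − Q_b): 0.00, 0.92, 2.83, 4.75, 4.67, 12.58, 14.50, 17.42, 23.33, 27.25, 21.17, 16.08, 0.00 m³/s.
ΣQ_DR = 145.5 m³/s.
With Δt = 1 h = 3600 s, V = ΣQ_DR · Δt = 145.5 × 3600 = 5.24 × 10^5 m³.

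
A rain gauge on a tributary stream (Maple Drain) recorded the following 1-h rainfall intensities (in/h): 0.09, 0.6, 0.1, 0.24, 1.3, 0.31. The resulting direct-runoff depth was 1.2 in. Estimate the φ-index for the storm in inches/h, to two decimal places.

Only the 2 blocks with intensity above φ contribute runoff: 0.6, 1.3 in/h.
Σ(I−φ)·Δt = d  ⇒  (0.6+1.3 − 2φ)·1 = 1.2
φ = (1.900 − 1.2/1) / 2 = 0.35 in/h.

φ ≈ 0.35 in/h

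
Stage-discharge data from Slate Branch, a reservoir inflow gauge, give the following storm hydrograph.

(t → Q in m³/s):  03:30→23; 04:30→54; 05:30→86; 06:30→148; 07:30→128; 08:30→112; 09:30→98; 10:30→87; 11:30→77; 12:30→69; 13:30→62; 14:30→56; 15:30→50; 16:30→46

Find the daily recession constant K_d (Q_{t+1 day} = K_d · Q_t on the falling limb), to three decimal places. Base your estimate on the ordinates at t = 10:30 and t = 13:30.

K_d ≈ 0.067

Between t = 10:30 and t = 13:30 the flow falls from 87 to 62 m³/s over 3×1 h = 3 h.
Per-interval ratio K = (62/87)^(1/3) = 0.8932; K_d = K^(24/1) = 0.067.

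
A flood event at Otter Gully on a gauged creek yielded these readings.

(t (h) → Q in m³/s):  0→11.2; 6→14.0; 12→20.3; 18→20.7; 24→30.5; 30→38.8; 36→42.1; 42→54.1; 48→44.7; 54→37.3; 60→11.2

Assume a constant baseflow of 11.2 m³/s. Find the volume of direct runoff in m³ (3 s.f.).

Direct-runoff ordinates (Q − Q_b): 0.0, 2.8, 9.1, 9.5, 19.3, 27.6, 30.9, 42.9, 33.5, 26.1, 0.0 m³/s.
ΣQ_DR = 201.7 m³/s.
With Δt = 6 h = 21600 s, V = ΣQ_DR · Δt = 201.7 × 21600 = 4.36 × 10^6 m³.

V ≈ 4.36 × 10^6 m³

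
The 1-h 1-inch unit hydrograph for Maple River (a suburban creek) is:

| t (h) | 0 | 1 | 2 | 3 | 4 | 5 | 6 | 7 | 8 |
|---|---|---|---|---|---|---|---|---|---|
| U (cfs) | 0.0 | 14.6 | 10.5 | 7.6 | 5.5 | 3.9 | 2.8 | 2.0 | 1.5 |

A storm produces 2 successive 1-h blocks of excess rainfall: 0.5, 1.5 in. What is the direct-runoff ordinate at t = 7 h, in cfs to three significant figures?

Q ≈ 5.20 cfs

By discrete convolution, Q_j = Σ (P_i / 1 in) · U_{j−i}.
At t = 7 h (j=7): Q = (0.5/1)·2.0 + (1.5/1)·2.8 = 5.20 cfs.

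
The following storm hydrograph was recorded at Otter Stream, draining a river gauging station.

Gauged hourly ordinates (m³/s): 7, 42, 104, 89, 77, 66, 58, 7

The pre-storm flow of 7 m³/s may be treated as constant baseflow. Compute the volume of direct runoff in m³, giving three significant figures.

V ≈ 1.42 × 10^6 m³

Direct-runoff ordinates (Q − Q_b): 0.0, 35.0, 97.0, 82.0, 70.0, 59.0, 51.0, 0.0 m³/s.
ΣQ_DR = 394.0 m³/s.
With Δt = 1 h = 3600 s, V = ΣQ_DR · Δt = 394.0 × 3600 = 1.42 × 10^6 m³.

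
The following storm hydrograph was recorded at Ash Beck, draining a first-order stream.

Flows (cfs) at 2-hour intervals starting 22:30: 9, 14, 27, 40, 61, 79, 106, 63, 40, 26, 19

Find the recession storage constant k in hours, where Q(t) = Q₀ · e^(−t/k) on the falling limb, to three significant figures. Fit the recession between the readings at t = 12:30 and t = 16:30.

On the falling limb, Q drops from 63 to 26 cfs between t = 12:30 and t = 16:30 (Δt = 4 h).
k = −Δt / ln(Q₂/Q₁) = −4 / ln(26/63) = 4.52 h.

k ≈ 4.52 h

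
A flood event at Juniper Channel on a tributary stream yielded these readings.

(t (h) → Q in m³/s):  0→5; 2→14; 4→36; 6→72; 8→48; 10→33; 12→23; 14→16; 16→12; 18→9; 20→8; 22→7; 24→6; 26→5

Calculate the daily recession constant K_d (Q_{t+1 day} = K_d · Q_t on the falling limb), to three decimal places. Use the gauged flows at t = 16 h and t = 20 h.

Between t = 16 h and t = 20 h the flow falls from 12 to 8 m³/s over 2×2 h = 4 h.
Per-interval ratio K = (8/12)^(1/2) = 0.8165; K_d = K^(24/2) = 0.088.

K_d ≈ 0.088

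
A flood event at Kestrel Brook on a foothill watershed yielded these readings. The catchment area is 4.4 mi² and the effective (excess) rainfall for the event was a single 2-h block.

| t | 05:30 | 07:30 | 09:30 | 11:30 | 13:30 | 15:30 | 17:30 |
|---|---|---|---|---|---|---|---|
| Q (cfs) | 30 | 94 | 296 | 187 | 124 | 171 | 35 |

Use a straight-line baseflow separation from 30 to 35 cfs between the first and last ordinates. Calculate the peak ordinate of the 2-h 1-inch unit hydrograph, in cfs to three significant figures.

Direct runoff: 0.00, 63.17, 264.33, 154.50, 90.67, 136.83, 0.00 cfs; ΣQ_DR = 709.5 cfs, peak = 264.33 cfs.
Runoff depth d = ΣQ_DR·Δt / A = 709.5 × 7200 / (4.4 mi²) = 0.4997 in.
The 1-inch UH is the DRH scaled by (1 in)/d, so U_p = 264.33 × 1/0.4997 = 529 cfs.

U_p ≈ 529 cfs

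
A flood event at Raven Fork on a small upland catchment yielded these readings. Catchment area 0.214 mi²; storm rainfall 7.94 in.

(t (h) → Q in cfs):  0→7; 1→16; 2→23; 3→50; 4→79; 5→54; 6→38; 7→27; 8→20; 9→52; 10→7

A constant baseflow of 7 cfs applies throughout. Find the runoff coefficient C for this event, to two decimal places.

C ≈ 0.27

ΣQ_DR = 296.0 cfs; V = ΣQ_DR·Δt = 1.066 × 10^6 ft³.
Runoff depth d = V / A = 2.143 in.
C = d / P = 2.143 / 7.94 = 0.27.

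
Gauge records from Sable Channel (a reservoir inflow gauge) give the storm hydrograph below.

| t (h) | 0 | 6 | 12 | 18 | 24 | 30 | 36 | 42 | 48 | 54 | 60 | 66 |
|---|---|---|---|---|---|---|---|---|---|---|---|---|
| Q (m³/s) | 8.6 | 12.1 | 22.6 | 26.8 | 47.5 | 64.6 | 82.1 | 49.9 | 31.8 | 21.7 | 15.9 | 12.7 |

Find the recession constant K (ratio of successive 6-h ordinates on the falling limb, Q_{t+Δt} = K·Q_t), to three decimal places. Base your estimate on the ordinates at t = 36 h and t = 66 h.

Using the recession-limb readings at t = 36 h and t = 66 h: Q falls from 82.1 to 12.7 m³/s over 5 intervals.
K = (Q₂/Q₁)^(1/5) = (12.7/82.1)^(1/5) = 0.688.

K ≈ 0.688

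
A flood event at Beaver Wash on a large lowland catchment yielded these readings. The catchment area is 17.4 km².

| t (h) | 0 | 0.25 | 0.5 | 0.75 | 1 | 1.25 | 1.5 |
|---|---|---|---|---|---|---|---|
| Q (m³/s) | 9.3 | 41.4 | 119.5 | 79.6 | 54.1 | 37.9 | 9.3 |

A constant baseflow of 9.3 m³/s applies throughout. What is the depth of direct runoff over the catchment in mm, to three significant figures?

d ≈ 14.8 mm

Direct runoff: 0.0, 32.1, 110.2, 70.3, 44.8, 28.6, 0.0 m³/s; ΣQ_DR = 286.0 m³/s.
V = ΣQ_DR · Δt = 286.0 × 900 s = 2.574 × 10^5 m³.
Over A = 17.4 km², depth = V / A = 14.8 mm.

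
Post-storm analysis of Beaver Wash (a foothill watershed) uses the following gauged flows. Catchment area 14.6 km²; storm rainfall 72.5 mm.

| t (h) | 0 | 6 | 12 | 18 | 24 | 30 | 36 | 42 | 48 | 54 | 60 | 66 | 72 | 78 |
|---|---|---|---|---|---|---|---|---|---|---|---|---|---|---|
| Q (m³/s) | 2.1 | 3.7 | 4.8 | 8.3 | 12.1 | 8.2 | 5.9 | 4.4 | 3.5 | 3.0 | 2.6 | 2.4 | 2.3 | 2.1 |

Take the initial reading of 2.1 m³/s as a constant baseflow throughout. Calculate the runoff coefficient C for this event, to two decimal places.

C ≈ 0.73

ΣQ_DR = 36.00 m³/s; V = ΣQ_DR·Δt = 7.776 × 10^5 m³.
Runoff depth d = V / A = 53.26 mm.
C = d / P = 53.26 / 72.5 = 0.73.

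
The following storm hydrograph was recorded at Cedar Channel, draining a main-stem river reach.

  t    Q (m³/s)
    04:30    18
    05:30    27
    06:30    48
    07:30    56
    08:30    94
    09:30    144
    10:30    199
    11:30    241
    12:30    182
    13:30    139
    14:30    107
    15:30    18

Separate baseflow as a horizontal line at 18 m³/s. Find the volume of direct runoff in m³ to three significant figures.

V ≈ 3.81 × 10^6 m³

Direct-runoff ordinates (Q − Q_b): 0.0, 9.0, 30.0, 38.0, 76.0, 126.0, 181.0, 223.0, 164.0, 121.0, 89.0, 0.0 m³/s.
ΣQ_DR = 1057 m³/s.
With Δt = 1 h = 3600 s, V = ΣQ_DR · Δt = 1057 × 3600 = 3.81 × 10^6 m³.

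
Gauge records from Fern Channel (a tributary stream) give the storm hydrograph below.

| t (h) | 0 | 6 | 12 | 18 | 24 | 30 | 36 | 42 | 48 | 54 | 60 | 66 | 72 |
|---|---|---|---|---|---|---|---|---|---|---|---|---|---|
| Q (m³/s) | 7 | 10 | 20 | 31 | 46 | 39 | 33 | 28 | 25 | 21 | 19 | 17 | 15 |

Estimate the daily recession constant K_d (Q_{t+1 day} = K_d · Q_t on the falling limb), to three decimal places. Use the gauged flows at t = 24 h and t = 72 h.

K_d ≈ 0.571

Between t = 24 h and t = 72 h the flow falls from 46 to 15 m³/s over 8×6 h = 48 h.
Per-interval ratio K = (15/46)^(1/8) = 0.8693; K_d = K^(24/6) = 0.571.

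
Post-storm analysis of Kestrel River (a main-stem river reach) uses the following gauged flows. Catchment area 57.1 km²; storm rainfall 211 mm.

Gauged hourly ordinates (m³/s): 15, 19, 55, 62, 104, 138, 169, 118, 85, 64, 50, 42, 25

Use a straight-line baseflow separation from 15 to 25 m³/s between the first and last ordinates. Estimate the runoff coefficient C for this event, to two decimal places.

ΣQ_DR = 686.0 m³/s; V = ΣQ_DR·Δt = 2.470 × 10^6 m³.
Runoff depth d = V / A = 43.25 mm.
C = d / P = 43.25 / 211 = 0.20.

C ≈ 0.20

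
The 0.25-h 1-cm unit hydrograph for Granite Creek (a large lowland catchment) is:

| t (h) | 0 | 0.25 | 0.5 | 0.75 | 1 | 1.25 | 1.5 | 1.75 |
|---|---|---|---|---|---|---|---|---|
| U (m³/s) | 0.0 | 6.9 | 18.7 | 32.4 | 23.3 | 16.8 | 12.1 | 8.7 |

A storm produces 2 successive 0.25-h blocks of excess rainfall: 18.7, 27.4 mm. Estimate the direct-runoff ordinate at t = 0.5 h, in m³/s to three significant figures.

By discrete convolution, Q_j = Σ (P_i / 10 mm) · U_{j−i}.
At t = 0.5 h (j=2): Q = (18.7/10)·18.7 + (27.4/10)·6.9 = 53.9 m³/s.

Q ≈ 53.9 m³/s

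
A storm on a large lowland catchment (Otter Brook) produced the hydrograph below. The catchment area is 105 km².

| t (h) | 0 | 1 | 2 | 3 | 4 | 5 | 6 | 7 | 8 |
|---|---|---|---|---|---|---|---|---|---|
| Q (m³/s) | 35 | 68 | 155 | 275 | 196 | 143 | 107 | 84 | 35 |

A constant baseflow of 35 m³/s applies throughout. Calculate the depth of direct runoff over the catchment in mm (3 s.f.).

Direct runoff: 0.0, 33.0, 120.0, 240.0, 161.0, 108.0, 72.0, 49.0, 0.0 m³/s; ΣQ_DR = 783.0 m³/s.
V = ΣQ_DR · Δt = 783.0 × 3600 s = 2.819 × 10^6 m³.
Over A = 105 km², depth = V / A = 26.8 mm.

d ≈ 26.8 mm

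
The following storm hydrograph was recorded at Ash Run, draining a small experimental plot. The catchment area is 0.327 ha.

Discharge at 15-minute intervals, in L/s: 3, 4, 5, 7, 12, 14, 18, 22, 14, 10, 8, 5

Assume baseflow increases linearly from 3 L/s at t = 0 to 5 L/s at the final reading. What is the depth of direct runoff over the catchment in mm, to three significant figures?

d ≈ 20.4 mm

Direct runoff: 0.00, 0.82, 1.64, 3.45, 8.27, 10.09, 13.91, 17.73, 9.55, 5.36, 3.18, 0.00 L/s; ΣQ_DR = 74.00 L/s.
V = ΣQ_DR · Δt = 74.00 × 900 s = 66600 L.
Over A = 0.327 ha, depth = V / A = 20.4 mm.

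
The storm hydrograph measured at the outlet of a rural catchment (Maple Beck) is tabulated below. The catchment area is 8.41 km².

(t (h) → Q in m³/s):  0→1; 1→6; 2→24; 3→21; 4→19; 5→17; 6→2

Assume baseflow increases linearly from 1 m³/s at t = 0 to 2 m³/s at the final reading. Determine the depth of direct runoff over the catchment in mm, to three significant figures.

Direct runoff: 0.00, 4.83, 22.67, 19.50, 17.33, 15.17, 0.00 m³/s; ΣQ_DR = 79.50 m³/s.
V = ΣQ_DR · Δt = 79.50 × 3600 s = 2.862 × 10^5 m³.
Over A = 8.41 km², depth = V / A = 34.0 mm.

d ≈ 34.0 mm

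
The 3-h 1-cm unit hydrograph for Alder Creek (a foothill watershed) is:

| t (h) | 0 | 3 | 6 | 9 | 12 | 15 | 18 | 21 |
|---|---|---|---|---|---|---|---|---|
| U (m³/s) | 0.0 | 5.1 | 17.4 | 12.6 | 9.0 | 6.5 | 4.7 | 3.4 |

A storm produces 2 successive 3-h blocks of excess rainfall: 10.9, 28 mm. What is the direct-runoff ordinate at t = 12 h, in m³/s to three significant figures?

Q ≈ 45.1 m³/s

By discrete convolution, Q_j = Σ (P_i / 10 mm) · U_{j−i}.
At t = 12 h (j=4): Q = (10.9/10)·9.0 + (28/10)·12.6 = 45.1 m³/s.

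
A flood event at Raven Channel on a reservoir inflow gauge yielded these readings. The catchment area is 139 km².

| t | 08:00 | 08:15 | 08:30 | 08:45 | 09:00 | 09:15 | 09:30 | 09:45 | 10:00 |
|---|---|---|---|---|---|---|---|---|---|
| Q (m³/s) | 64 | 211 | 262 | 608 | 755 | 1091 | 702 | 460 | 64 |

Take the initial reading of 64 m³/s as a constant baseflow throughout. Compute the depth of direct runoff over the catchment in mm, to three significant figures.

d ≈ 23.6 mm

Direct runoff: 0.0, 147.0, 198.0, 544.0, 691.0, 1027.0, 638.0, 396.0, 0.0 m³/s; ΣQ_DR = 3641 m³/s.
V = ΣQ_DR · Δt = 3641 × 900 s = 3.277 × 10^6 m³.
Over A = 139 km², depth = V / A = 23.6 mm.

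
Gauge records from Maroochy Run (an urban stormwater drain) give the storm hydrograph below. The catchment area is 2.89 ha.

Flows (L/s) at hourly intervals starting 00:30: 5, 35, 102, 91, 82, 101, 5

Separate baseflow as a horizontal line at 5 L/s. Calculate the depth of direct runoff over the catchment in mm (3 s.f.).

Direct runoff: 0.0, 30.0, 97.0, 86.0, 77.0, 96.0, 0.0 L/s; ΣQ_DR = 386.0 L/s.
V = ΣQ_DR · Δt = 386.0 × 3600 s = 1.390 × 10^6 L.
Over A = 2.89 ha, depth = V / A = 48.1 mm.

d ≈ 48.1 mm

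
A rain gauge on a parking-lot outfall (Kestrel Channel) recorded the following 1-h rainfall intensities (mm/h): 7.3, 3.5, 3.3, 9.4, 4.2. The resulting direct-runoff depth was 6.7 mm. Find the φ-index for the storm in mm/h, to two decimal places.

Only the 2 blocks with intensity above φ contribute runoff: 7.3, 9.4 mm/h.
Σ(I−φ)·Δt = d  ⇒  (7.3+9.4 − 2φ)·1 = 6.7
φ = (16.70 − 6.7/1) / 2 = 5.00 mm/h.

φ ≈ 5.00 mm/h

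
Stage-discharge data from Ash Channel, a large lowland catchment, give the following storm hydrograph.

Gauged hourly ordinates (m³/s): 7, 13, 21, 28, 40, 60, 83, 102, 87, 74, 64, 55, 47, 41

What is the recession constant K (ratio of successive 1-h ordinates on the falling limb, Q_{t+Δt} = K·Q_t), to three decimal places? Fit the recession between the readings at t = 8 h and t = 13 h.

K ≈ 0.860

Using the recession-limb readings at t = 8 h and t = 13 h: Q falls from 87 to 41 m³/s over 5 intervals.
K = (Q₂/Q₁)^(1/5) = (41/87)^(1/5) = 0.860.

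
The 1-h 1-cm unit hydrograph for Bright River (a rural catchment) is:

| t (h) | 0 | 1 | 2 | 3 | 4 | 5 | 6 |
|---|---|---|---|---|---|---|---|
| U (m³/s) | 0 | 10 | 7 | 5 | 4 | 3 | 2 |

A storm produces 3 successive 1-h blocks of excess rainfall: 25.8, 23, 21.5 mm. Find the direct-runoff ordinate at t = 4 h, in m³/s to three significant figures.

Q ≈ 36.9 m³/s

By discrete convolution, Q_j = Σ (P_i / 10 mm) · U_{j−i}.
At t = 4 h (j=4): Q = (25.8/10)·4 + (23/10)·5 + (21.5/10)·7 = 36.9 m³/s.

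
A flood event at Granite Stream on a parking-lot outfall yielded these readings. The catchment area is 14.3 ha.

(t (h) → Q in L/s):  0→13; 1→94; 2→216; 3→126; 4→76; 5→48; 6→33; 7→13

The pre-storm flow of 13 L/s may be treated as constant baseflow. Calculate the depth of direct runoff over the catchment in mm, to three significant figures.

d ≈ 13.0 mm

Direct runoff: 0.0, 81.0, 203.0, 113.0, 63.0, 35.0, 20.0, 0.0 L/s; ΣQ_DR = 515.0 L/s.
V = ΣQ_DR · Δt = 515.0 × 3600 s = 1.854 × 10^6 L.
Over A = 14.3 ha, depth = V / A = 13.0 mm.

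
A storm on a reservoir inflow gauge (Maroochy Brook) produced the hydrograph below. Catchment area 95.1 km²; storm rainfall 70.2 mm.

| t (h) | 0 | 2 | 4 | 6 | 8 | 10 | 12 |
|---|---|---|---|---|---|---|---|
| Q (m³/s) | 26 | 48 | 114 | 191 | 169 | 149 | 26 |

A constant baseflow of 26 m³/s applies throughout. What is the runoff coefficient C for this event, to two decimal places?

ΣQ_DR = 541.0 m³/s; V = ΣQ_DR·Δt = 3.895 × 10^6 m³.
Runoff depth d = V / A = 40.96 mm.
C = d / P = 40.96 / 70.2 = 0.58.

C ≈ 0.58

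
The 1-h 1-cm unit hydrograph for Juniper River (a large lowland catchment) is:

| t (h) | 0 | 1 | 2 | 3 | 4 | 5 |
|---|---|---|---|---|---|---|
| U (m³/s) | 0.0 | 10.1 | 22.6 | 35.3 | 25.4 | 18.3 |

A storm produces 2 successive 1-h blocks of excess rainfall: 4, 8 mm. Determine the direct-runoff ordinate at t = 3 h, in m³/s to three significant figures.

By discrete convolution, Q_j = Σ (P_i / 10 mm) · U_{j−i}.
At t = 3 h (j=3): Q = (4/10)·35.3 + (8/10)·22.6 = 32.2 m³/s.

Q ≈ 32.2 m³/s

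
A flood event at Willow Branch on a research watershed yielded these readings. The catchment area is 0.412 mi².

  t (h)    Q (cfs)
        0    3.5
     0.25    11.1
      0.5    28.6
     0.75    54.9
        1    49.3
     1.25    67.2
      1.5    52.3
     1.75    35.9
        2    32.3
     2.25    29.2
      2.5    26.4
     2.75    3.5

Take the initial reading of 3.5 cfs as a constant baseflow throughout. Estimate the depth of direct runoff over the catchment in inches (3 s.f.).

d ≈ 0.331 in

Direct runoff: 0.0, 7.6, 25.1, 51.4, 45.8, 63.7, 48.8, 32.4, 28.8, 25.7, 22.9, 0.0 cfs; ΣQ_DR = 352.2 cfs.
V = ΣQ_DR · Δt = 352.2 × 900 s = 3.170 × 10^5 ft³.
Over A = 0.412 mi², depth = V / A = 0.331 in.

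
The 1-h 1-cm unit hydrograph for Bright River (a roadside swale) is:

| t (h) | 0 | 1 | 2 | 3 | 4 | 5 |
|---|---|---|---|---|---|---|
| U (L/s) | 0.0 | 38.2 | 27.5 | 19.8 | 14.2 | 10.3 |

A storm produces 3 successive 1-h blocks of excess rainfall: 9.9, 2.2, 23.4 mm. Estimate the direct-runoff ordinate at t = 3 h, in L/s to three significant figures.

By discrete convolution, Q_j = Σ (P_i / 10 mm) · U_{j−i}.
At t = 3 h (j=3): Q = (9.9/10)·19.8 + (2.2/10)·27.5 + (23.4/10)·38.2 = 115 L/s.

Q ≈ 115 L/s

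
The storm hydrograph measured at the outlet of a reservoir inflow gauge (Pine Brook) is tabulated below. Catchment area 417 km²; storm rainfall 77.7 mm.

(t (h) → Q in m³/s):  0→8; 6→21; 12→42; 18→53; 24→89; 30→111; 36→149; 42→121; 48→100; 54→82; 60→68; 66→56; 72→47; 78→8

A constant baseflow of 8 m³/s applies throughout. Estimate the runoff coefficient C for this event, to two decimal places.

C ≈ 0.56

ΣQ_DR = 843.0 m³/s; V = ΣQ_DR·Δt = 1.821 × 10^7 m³.
Runoff depth d = V / A = 43.67 mm.
C = d / P = 43.67 / 77.7 = 0.56.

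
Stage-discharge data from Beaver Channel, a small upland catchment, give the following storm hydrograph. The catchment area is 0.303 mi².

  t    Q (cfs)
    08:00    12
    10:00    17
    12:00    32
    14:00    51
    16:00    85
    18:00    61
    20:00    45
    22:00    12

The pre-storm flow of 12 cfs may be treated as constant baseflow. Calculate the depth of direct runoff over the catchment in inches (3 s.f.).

Direct runoff: 0.0, 5.0, 20.0, 39.0, 73.0, 49.0, 33.0, 0.0 cfs; ΣQ_DR = 219.0 cfs.
V = ΣQ_DR · Δt = 219.0 × 7200 s = 1.577 × 10^6 ft³.
Over A = 0.303 mi², depth = V / A = 2.24 in.

d ≈ 2.24 in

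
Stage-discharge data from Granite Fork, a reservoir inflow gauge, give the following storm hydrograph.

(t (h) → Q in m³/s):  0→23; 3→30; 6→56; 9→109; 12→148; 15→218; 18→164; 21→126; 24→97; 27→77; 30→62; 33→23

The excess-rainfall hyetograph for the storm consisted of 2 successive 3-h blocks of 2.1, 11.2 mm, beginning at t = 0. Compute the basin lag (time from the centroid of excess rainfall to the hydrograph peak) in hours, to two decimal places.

t_L ≈ 10.97 h

Centroid of excess rainfall: t_c = Σ P_i·t̄_i / ΣP_i = 4.0263 h (block centres at 1.5, 4.5 h).
Hydrograph peak occurs at t = 15 h, so basin lag t_L = 15 − 4.0263 = 10.97 h.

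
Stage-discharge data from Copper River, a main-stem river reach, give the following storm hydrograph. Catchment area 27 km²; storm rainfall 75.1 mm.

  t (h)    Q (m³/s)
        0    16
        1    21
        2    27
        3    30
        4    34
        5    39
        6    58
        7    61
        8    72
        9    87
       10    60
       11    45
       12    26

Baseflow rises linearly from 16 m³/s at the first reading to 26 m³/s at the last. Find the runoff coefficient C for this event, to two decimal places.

C ≈ 0.54

ΣQ_DR = 303.0 m³/s; V = ΣQ_DR·Δt = 1.091 × 10^6 m³.
Runoff depth d = V / A = 40.40 mm.
C = d / P = 40.40 / 75.1 = 0.54.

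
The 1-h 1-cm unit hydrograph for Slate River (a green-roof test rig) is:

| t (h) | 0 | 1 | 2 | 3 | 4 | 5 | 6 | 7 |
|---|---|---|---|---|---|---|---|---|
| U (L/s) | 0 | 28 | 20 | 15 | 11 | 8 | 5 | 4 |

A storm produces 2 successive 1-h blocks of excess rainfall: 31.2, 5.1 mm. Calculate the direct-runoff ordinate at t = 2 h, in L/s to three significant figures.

Q ≈ 76.7 L/s

By discrete convolution, Q_j = Σ (P_i / 10 mm) · U_{j−i}.
At t = 2 h (j=2): Q = (31.2/10)·20 + (5.1/10)·28 = 76.7 L/s.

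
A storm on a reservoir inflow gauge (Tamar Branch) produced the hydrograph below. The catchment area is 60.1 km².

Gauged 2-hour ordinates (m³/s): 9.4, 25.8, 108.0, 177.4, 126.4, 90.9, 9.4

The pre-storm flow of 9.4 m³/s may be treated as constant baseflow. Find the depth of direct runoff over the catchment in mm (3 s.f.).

d ≈ 57.7 mm

Direct runoff: 0.0, 16.4, 98.6, 168.0, 117.0, 81.5, 0.0 m³/s; ΣQ_DR = 481.5 m³/s.
V = ΣQ_DR · Δt = 481.5 × 7200 s = 3.467 × 10^6 m³.
Over A = 60.1 km², depth = V / A = 57.7 mm.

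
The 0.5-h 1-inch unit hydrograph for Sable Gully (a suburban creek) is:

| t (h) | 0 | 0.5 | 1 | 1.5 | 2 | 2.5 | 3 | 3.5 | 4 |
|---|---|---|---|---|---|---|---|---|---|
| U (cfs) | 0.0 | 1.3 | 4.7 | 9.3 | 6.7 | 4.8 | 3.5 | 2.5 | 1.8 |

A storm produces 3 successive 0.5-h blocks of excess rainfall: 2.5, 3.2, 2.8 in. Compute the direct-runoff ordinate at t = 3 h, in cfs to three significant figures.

Q ≈ 42.9 cfs

By discrete convolution, Q_j = Σ (P_i / 1 in) · U_{j−i}.
At t = 3 h (j=6): Q = (2.5/1)·3.5 + (3.2/1)·4.8 + (2.8/1)·6.7 = 42.9 cfs.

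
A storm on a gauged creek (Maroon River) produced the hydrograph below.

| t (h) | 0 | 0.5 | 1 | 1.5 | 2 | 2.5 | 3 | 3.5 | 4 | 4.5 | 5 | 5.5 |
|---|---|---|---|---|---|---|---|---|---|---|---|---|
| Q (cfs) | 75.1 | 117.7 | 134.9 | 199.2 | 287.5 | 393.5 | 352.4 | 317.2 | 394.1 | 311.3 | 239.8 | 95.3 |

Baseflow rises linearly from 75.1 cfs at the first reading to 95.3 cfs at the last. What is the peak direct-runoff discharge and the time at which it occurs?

Q_p = 309.22 cfs at t = 2.5 h

Subtracting baseflow gives direct-runoff ordinates: 0.00, 40.76, 56.13, 118.59, 205.05, 309.22, 266.28, 229.25, 304.31, 219.67, 146.34, 0.00 cfs.
The maximum is 309.22 cfs, occurring at the reading for t = 2.5 h.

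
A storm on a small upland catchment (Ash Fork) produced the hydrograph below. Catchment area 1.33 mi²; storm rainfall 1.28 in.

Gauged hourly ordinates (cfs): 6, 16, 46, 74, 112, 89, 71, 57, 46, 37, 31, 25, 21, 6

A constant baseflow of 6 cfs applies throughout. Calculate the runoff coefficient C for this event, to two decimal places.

C ≈ 0.50

ΣQ_DR = 553.0 cfs; V = ΣQ_DR·Δt = 1.991 × 10^6 ft³.
Runoff depth d = V / A = 0.6443 in.
C = d / P = 0.6443 / 1.28 = 0.50.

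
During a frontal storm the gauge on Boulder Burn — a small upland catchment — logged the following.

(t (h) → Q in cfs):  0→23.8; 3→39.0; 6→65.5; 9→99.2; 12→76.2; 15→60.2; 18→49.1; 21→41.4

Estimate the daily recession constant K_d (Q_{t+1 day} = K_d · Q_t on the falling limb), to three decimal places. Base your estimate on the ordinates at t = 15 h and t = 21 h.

K_d ≈ 0.224

Between t = 15 h and t = 21 h the flow falls from 60.2 to 41.4 cfs over 2×3 h = 6 h.
Per-interval ratio K = (41.4/60.2)^(1/2) = 0.8293; K_d = K^(24/3) = 0.224.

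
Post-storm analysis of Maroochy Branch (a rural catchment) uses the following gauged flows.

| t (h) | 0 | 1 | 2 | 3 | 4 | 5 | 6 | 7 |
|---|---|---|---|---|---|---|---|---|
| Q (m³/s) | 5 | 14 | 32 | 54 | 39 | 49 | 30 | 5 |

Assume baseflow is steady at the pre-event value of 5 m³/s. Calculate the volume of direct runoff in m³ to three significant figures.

V ≈ 6.77 × 10^5 m³

Direct-runoff ordinates (Q − Q_b): 0.0, 9.0, 27.0, 49.0, 34.0, 44.0, 25.0, 0.0 m³/s.
ΣQ_DR = 188.0 m³/s.
With Δt = 1 h = 3600 s, V = ΣQ_DR · Δt = 188.0 × 3600 = 6.77 × 10^5 m³.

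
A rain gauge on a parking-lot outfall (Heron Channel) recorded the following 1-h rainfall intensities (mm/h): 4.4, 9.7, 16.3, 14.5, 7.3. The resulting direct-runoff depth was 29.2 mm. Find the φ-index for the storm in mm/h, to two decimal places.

φ ≈ 4.65 mm/h

Only the 4 blocks with intensity above φ contribute runoff: 9.7, 16.3, 14.5, 7.3 mm/h.
Σ(I−φ)·Δt = d  ⇒  (9.7+16.3+14.5+7.3 − 4φ)·1 = 29.2
φ = (47.80 − 29.2/1) / 4 = 4.65 mm/h.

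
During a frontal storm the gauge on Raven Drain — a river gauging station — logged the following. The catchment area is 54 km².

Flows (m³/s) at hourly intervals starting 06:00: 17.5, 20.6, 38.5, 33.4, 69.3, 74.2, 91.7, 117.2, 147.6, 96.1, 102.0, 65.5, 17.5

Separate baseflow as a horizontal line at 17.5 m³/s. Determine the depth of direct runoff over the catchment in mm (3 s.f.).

Direct runoff: 0.0, 3.1, 21.0, 15.9, 51.8, 56.7, 74.2, 99.7, 130.1, 78.6, 84.5, 48.0, 0.0 m³/s; ΣQ_DR = 663.6 m³/s.
V = ΣQ_DR · Δt = 663.6 × 3600 s = 2.389 × 10^6 m³.
Over A = 54 km², depth = V / A = 44.2 mm.

d ≈ 44.2 mm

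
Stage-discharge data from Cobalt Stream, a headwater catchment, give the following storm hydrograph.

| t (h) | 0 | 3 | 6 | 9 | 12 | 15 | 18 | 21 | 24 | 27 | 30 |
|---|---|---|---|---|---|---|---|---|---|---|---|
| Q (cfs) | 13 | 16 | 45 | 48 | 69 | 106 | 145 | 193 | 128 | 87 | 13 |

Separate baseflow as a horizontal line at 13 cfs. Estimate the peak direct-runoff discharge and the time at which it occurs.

Q_p = 180.0 cfs at t = 21 h

Subtracting baseflow gives direct-runoff ordinates: 0.0, 3.0, 32.0, 35.0, 56.0, 93.0, 132.0, 180.0, 115.0, 74.0, 0.0 cfs.
The maximum is 180.0 cfs, occurring at the reading for t = 21 h.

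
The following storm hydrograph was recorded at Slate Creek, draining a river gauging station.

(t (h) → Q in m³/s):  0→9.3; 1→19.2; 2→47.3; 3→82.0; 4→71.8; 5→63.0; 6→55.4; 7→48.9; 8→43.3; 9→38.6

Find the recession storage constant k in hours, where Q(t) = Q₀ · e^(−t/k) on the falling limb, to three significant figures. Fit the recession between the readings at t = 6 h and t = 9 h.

k ≈ 8.30 h

On the falling limb, Q drops from 55.4 to 38.6 m³/s between t = 6 h and t = 9 h (Δt = 3 h).
k = −Δt / ln(Q₂/Q₁) = −3 / ln(38.6/55.4) = 8.30 h.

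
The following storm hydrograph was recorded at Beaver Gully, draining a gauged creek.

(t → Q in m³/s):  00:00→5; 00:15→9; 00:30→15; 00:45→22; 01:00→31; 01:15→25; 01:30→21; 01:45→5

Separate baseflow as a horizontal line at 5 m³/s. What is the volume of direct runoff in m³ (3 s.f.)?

Direct-runoff ordinates (Q − Q_b): 0.0, 4.0, 10.0, 17.0, 26.0, 20.0, 16.0, 0.0 m³/s.
ΣQ_DR = 93.00 m³/s.
With Δt = 0.25 h = 900 s, V = ΣQ_DR · Δt = 93.00 × 900 = 83700 m³.

V ≈ 83700 m³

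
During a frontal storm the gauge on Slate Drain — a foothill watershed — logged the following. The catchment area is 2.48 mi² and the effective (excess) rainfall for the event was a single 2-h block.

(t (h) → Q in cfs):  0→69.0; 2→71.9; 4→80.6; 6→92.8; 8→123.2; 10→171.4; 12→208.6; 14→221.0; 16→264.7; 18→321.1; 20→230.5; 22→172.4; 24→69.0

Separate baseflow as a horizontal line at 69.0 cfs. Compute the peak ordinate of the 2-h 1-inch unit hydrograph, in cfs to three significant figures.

U_p ≈ 168 cfs

Direct runoff: 0.0, 2.9, 11.6, 23.8, 54.2, 102.4, 139.6, 152.0, 195.7, 252.1, 161.5, 103.4, 0.0 cfs; ΣQ_DR = 1199 cfs, peak = 252.1 cfs.
Runoff depth d = ΣQ_DR·Δt / A = 1199 × 7200 / (2.48 mi²) = 1.499 in.
The 1-inch UH is the DRH scaled by (1 in)/d, so U_p = 252.1 × 1/1.499 = 168 cfs.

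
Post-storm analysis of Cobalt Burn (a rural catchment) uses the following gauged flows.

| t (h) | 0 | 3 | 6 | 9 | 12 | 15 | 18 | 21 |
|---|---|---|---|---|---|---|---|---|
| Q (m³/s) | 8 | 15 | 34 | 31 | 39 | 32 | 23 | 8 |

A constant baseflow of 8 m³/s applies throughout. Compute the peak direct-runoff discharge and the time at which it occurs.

Q_p = 31.0 m³/s at t = 12 h

Subtracting baseflow gives direct-runoff ordinates: 0.0, 7.0, 26.0, 23.0, 31.0, 24.0, 15.0, 0.0 m³/s.
The maximum is 31.0 m³/s, occurring at the reading for t = 12 h.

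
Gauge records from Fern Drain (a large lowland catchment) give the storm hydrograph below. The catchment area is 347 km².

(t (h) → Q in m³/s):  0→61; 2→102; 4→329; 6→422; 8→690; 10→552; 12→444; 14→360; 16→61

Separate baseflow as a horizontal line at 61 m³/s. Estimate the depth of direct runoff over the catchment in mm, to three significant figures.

d ≈ 51.3 mm

Direct runoff: 0.0, 41.0, 268.0, 361.0, 629.0, 491.0, 383.0, 299.0, 0.0 m³/s; ΣQ_DR = 2472 m³/s.
V = ΣQ_DR · Δt = 2472 × 7200 s = 1.780 × 10^7 m³.
Over A = 347 km², depth = V / A = 51.3 mm.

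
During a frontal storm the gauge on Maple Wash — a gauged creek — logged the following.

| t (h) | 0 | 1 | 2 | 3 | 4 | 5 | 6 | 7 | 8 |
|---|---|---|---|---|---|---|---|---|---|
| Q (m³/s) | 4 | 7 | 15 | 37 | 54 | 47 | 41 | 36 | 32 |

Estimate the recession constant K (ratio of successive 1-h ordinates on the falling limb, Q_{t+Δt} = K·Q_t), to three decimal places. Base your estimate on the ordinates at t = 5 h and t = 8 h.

Using the recession-limb readings at t = 5 h and t = 8 h: Q falls from 47 to 32 m³/s over 3 intervals.
K = (Q₂/Q₁)^(1/3) = (32/47)^(1/3) = 0.880.

K ≈ 0.880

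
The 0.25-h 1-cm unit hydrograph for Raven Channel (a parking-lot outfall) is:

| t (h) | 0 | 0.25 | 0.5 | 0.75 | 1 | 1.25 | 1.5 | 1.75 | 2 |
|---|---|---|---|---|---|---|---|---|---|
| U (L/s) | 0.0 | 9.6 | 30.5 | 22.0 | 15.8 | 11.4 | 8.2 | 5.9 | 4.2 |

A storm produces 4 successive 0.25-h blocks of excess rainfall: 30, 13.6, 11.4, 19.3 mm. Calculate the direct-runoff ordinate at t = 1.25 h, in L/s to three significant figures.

By discrete convolution, Q_j = Σ (P_i / 10 mm) · U_{j−i}.
At t = 1.25 h (j=5): Q = (30/10)·11.4 + (13.6/10)·15.8 + (11.4/10)·22.0 + (19.3/10)·30.5 = 140 L/s.

Q ≈ 140 L/s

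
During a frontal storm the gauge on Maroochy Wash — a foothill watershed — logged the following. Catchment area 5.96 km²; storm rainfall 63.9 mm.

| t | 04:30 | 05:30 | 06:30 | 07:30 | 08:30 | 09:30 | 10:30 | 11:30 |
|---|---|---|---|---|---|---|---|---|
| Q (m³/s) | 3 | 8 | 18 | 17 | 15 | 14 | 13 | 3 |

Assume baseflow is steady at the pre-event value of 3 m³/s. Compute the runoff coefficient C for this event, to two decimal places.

ΣQ_DR = 67.00 m³/s; V = ΣQ_DR·Δt = 2.412 × 10^5 m³.
Runoff depth d = V / A = 40.47 mm.
C = d / P = 40.47 / 63.9 = 0.63.

C ≈ 0.63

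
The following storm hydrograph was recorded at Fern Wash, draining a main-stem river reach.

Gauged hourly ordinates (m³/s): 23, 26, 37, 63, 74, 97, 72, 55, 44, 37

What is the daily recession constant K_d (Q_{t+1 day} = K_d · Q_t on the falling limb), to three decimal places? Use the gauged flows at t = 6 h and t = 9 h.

Between t = 6 h and t = 9 h the flow falls from 72 to 37 m³/s over 3×1 h = 3 h.
Per-interval ratio K = (37/72)^(1/3) = 0.8010; K_d = K^(24/1) = 0.005.

K_d ≈ 0.005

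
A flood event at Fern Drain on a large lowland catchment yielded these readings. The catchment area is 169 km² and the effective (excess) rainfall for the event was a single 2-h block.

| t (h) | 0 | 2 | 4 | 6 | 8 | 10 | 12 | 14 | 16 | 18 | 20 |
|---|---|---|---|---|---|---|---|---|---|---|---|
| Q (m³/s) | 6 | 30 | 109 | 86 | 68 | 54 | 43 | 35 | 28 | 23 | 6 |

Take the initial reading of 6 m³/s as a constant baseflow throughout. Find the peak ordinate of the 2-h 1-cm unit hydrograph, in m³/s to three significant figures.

U_p ≈ 57.3 m³/s

Direct runoff: 0.0, 24.0, 103.0, 80.0, 62.0, 48.0, 37.0, 29.0, 22.0, 17.0, 0.0 m³/s; ΣQ_DR = 422.0 m³/s, peak = 103.0 m³/s.
Runoff depth d = ΣQ_DR·Δt / A = 422.0 × 7200 / (169 km²) = 17.98 mm.
The 1-cm UH is the DRH scaled by (10 mm)/d, so U_p = 103.0 × 10/17.98 = 57.3 m³/s.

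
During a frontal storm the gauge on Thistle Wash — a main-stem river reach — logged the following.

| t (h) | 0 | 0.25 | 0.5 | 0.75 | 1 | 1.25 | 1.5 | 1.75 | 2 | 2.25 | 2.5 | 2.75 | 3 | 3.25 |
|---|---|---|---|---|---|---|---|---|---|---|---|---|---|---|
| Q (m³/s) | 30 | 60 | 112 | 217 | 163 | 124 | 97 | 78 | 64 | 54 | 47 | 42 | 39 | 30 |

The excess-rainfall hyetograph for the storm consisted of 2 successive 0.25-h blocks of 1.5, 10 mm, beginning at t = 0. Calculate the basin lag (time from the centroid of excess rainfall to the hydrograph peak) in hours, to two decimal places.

t_L ≈ 0.41 h

Centroid of excess rainfall: t_c = Σ P_i·t̄_i / ΣP_i = 0.3424 h (block centres at 0.125, 0.375 h).
Hydrograph peak occurs at t = 0.75 h, so basin lag t_L = 0.75 − 0.3424 = 0.41 h.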